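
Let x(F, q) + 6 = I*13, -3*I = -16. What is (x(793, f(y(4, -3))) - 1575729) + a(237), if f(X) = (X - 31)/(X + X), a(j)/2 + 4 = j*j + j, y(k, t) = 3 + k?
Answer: -4388585/3 ≈ -1.4629e+6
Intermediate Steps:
I = 16/3 (I = -⅓*(-16) = 16/3 ≈ 5.3333)
a(j) = -8 + 2*j + 2*j² (a(j) = -8 + 2*(j*j + j) = -8 + 2*(j² + j) = -8 + 2*(j + j²) = -8 + (2*j + 2*j²) = -8 + 2*j + 2*j²)
f(X) = (-31 + X)/(2*X) (f(X) = (-31 + X)/((2*X)) = (-31 + X)*(1/(2*X)) = (-31 + X)/(2*X))
x(F, q) = 190/3 (x(F, q) = -6 + (16/3)*13 = -6 + 208/3 = 190/3)
(x(793, f(y(4, -3))) - 1575729) + a(237) = (190/3 - 1575729) + (-8 + 2*237 + 2*237²) = -4726997/3 + (-8 + 474 + 2*56169) = -4726997/3 + (-8 + 474 + 112338) = -4726997/3 + 112804 = -4388585/3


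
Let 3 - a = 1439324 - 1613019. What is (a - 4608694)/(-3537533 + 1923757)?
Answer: 1108749/403444 ≈ 2.7482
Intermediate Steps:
a = 173698 (a = 3 - (1439324 - 1613019) = 3 - 1*(-173695) = 3 + 173695 = 173698)
(a - 4608694)/(-3537533 + 1923757) = (173698 - 4608694)/(-3537533 + 1923757) = -4434996/(-1613776) = -4434996*(-1/1613776) = 1108749/403444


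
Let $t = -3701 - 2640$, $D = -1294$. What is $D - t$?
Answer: $5047$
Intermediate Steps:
$t = -6341$
$D - t = -1294 - -6341 = -1294 + 6341 = 5047$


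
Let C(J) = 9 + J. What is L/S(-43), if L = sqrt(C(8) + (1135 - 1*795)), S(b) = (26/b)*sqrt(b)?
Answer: I*sqrt(15351)/26 ≈ 4.7654*I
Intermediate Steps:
S(b) = 26/sqrt(b)
L = sqrt(357) (L = sqrt((9 + 8) + (1135 - 1*795)) = sqrt(17 + (1135 - 795)) = sqrt(17 + 340) = sqrt(357) ≈ 18.894)
L/S(-43) = sqrt(357)/((26/sqrt(-43))) = sqrt(357)/((26*(-I*sqrt(43)/43))) = sqrt(357)/((-26*I*sqrt(43)/43)) = sqrt(357)*(I*sqrt(43)/26) = I*sqrt(15351)/26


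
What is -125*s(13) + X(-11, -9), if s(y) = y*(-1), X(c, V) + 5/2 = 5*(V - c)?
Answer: 3265/2 ≈ 1632.5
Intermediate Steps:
X(c, V) = -5/2 - 5*c + 5*V (X(c, V) = -5/2 + 5*(V - c) = -5/2 + (-5*c + 5*V) = -5/2 - 5*c + 5*V)
s(y) = -y
-125*s(13) + X(-11, -9) = -(-125)*13 + (-5/2 - 5*(-11) + 5*(-9)) = -125*(-13) + (-5/2 + 55 - 45) = 1625 + 15/2 = 3265/2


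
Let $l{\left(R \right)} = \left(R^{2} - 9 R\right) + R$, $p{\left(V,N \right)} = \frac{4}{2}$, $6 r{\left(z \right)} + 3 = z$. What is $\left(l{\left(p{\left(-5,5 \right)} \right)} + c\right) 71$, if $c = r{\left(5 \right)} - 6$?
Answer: $- \frac{3763}{3} \approx -1254.3$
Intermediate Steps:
$r{\left(z \right)} = - \frac{1}{2} + \frac{z}{6}$
$p{\left(V,N \right)} = 2$ ($p{\left(V,N \right)} = 4 \cdot \frac{1}{2} = 2$)
$l{\left(R \right)} = R^{2} - 8 R$
$c = - \frac{17}{3}$ ($c = \left(- \frac{1}{2} + \frac{1}{6} \cdot 5\right) - 6 = \left(- \frac{1}{2} + \frac{5}{6}\right) - 6 = \frac{1}{3} - 6 = - \frac{17}{3} \approx -5.6667$)
$\left(l{\left(p{\left(-5,5 \right)} \right)} + c\right) 71 = \left(2 \left(-8 + 2\right) - \frac{17}{3}\right) 71 = \left(2 \left(-6\right) - \frac{17}{3}\right) 71 = \left(-12 - \frac{17}{3}\right) 71 = \left(- \frac{53}{3}\right) 71 = - \frac{3763}{3}$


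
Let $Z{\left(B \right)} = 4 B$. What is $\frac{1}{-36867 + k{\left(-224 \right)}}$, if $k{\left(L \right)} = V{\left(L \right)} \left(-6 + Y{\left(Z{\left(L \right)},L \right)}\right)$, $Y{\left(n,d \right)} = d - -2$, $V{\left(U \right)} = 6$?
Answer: $- \frac{1}{38235} \approx -2.6154 \cdot 10^{-5}$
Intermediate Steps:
$Y{\left(n,d \right)} = 2 + d$ ($Y{\left(n,d \right)} = d + 2 = 2 + d$)
$k{\left(L \right)} = -24 + 6 L$ ($k{\left(L \right)} = 6 \left(-6 + \left(2 + L\right)\right) = 6 \left(-4 + L\right) = -24 + 6 L$)
$\frac{1}{-36867 + k{\left(-224 \right)}} = \frac{1}{-36867 + \left(-24 + 6 \left(-224\right)\right)} = \frac{1}{-36867 - 1368} = \frac{1}{-38235} = - \frac{1}{38235}$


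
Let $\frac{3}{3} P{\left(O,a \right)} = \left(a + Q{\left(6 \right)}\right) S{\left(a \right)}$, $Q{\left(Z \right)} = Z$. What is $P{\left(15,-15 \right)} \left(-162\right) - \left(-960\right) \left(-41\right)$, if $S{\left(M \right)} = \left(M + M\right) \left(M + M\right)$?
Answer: $1272840$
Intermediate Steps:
$S{\left(M \right)} = 4 M^{2}$ ($S{\left(M \right)} = 2 M 2 M = 4 M^{2}$)
$P{\left(O,a \right)} = 4 a^{2} \left(6 + a\right)$ ($P{\left(O,a \right)} = \left(a + 6\right) 4 a^{2} = \left(6 + a\right) 4 a^{2} = 4 a^{2} \left(6 + a\right)$)
$P{\left(15,-15 \right)} \left(-162\right) - \left(-960\right) \left(-41\right) = 4 \left(-15\right)^{2} \left(6 - 15\right) \left(-162\right) - \left(-960\right) \left(-41\right) = 4 \cdot 225 \left(-9\right) \left(-162\right) - 39360 = \left(-8100\right) \left(-162\right) - 39360 = 1312200 - 39360 = 1272840$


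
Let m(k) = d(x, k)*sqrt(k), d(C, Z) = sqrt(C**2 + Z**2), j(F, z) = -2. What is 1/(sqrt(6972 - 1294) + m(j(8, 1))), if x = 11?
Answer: 1/(sqrt(5678) + 5*I*sqrt(10)) ≈ 0.012711 - 0.0026672*I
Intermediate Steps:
m(k) = sqrt(k)*sqrt(121 + k**2) (m(k) = sqrt(11**2 + k**2)*sqrt(k) = sqrt(121 + k**2)*sqrt(k) = sqrt(k)*sqrt(121 + k**2))
1/(sqrt(6972 - 1294) + m(j(8, 1))) = 1/(sqrt(6972 - 1294) + sqrt(-2)*sqrt(121 + (-2)**2)) = 1/(sqrt(5678) + (I*sqrt(2))*sqrt(121 + 4)) = 1/(sqrt(5678) + (I*sqrt(2))*sqrt(125)) = 1/(sqrt(5678) + (I*sqrt(2))*(5*sqrt(5))) = 1/(sqrt(5678) + 5*I*sqrt(10))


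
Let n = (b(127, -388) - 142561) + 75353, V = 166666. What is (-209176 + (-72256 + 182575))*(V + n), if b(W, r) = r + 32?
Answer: -9796926414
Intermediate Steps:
b(W, r) = 32 + r
n = -67564 (n = ((32 - 388) - 142561) + 75353 = (-356 - 142561) + 75353 = -142917 + 75353 = -67564)
(-209176 + (-72256 + 182575))*(V + n) = (-209176 + (-72256 + 182575))*(166666 - 67564) = (-209176 + 110319)*99102 = -98857*99102 = -9796926414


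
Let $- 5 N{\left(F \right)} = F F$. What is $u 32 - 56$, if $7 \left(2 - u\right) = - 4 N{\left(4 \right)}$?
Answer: $- \frac{1768}{35} \approx -50.514$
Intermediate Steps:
$N{\left(F \right)} = - \frac{F^{2}}{5}$ ($N{\left(F \right)} = - \frac{F F}{5} = - \frac{F^{2}}{5}$)
$u = \frac{6}{35}$ ($u = 2 - \frac{\left(-4\right) \left(- \frac{4^{2}}{5}\right)}{7} = 2 - \frac{\left(-4\right) \left(\left(- \frac{1}{5}\right) 16\right)}{7} = 2 - \frac{\left(-4\right) \left(- \frac{16}{5}\right)}{7} = 2 - \frac{64}{35} = \frac{6}{35} \approx 0.17143$)
$u 32 - 56 = \frac{6}{35} \cdot 32 - 56 = \frac{192}{35} - 56 = - \frac{1768}{35}$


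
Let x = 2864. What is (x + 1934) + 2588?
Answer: 7386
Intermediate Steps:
(x + 1934) + 2588 = (2864 + 1934) + 2588 = 4798 + 2588 = 7386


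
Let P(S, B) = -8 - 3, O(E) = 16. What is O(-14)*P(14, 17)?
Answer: -176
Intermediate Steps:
P(S, B) = -11
O(-14)*P(14, 17) = 16*(-11) = -176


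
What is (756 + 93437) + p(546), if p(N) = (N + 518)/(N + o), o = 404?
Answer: 2354853/25 ≈ 94194.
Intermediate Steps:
p(N) = (518 + N)/(404 + N) (p(N) = (N + 518)/(N + 404) = (518 + N)/(404 + N))
(756 + 93437) + p(546) = (756 + 93437) + (518 + 546)/(404 + 546) = 94193 + 1064/950 = 94193 + (1/950)*1064 = 94193 + 28/25 = 2354853/25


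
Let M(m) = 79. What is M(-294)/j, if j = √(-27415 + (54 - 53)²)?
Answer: -79*I*√3046/9138 ≈ -0.47713*I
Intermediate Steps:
j = 3*I*√3046 (j = √(-27415 + 1²) = √(-27415 + 1) = √(-27414) = 3*I*√3046 ≈ 165.57*I)
M(-294)/j = 79/((3*I*√3046)) = 79*(-I*√3046/9138) = -79*I*√3046/9138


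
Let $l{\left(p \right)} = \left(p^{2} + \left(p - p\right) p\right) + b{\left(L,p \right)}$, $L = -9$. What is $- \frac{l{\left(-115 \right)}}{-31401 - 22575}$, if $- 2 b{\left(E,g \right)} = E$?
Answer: $\frac{26459}{107952} \approx 0.2451$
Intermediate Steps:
$b{\left(E,g \right)} = - \frac{E}{2}$
$l{\left(p \right)} = \frac{9}{2} + p^{2}$ ($l{\left(p \right)} = \left(p^{2} + \left(p - p\right) p\right) - - \frac{9}{2} = \left(p^{2} + 0 p\right) + \frac{9}{2} = \left(p^{2} + 0\right) + \frac{9}{2} = p^{2} + \frac{9}{2} = \frac{9}{2} + p^{2}$)
$- \frac{l{\left(-115 \right)}}{-31401 - 22575} = - \frac{\frac{9}{2} + \left(-115\right)^{2}}{-31401 - 22575} = - \frac{\frac{9}{2} + 13225}{-53976} = - \frac{26459 \left(-1\right)}{2 \cdot 53976} = \left(-1\right) \left(- \frac{26459}{107952}\right) = \frac{26459}{107952}$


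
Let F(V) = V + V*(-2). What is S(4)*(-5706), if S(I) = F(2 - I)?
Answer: -11412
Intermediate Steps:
F(V) = -V (F(V) = V - 2*V = -V)
S(I) = -2 + I (S(I) = -(2 - I) = -2 + I)
S(4)*(-5706) = (-2 + 4)*(-5706) = 2*(-5706) = -11412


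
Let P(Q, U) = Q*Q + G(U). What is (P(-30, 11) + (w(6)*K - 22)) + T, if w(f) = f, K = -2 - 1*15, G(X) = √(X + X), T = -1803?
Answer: -1027 + √22 ≈ -1022.3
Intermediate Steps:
G(X) = √2*√X (G(X) = √(2*X) = √2*√X)
K = -17 (K = -2 - 15 = -17)
P(Q, U) = Q² + √2*√U (P(Q, U) = Q*Q + √2*√U = Q² + √2*√U)
(P(-30, 11) + (w(6)*K - 22)) + T = (((-30)² + √2*√11) + (6*(-17) - 22)) - 1803 = ((900 + √22) + (-102 - 22)) - 1803 = ((900 + √22) - 124) - 1803 = (776 + √22) - 1803 = -1027 + √22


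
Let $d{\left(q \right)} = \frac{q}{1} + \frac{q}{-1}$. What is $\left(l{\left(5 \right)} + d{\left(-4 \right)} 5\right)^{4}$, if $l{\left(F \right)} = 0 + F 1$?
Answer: $625$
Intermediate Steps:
$d{\left(q \right)} = 0$ ($d{\left(q \right)} = q 1 + q \left(-1\right) = q - q = 0$)
$l{\left(F \right)} = F$ ($l{\left(F \right)} = 0 + F = F$)
$\left(l{\left(5 \right)} + d{\left(-4 \right)} 5\right)^{4} = \left(5 + 0 \cdot 5\right)^{4} = \left(5 + 0\right)^{4} = 5^{4} = 625$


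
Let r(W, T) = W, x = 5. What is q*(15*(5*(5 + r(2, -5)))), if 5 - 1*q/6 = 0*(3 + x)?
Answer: 15750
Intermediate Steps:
q = 30 (q = 30 - 0*(3 + 5) = 30 - 0*8 = 30 - 6*0 = 30 + 0 = 30)
q*(15*(5*(5 + r(2, -5)))) = 30*(15*(5*(5 + 2))) = 30*(15*(5*7)) = 30*(15*35) = 30*525 = 15750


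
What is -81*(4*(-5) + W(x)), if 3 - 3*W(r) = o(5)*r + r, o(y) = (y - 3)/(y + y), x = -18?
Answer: 4779/5 ≈ 955.80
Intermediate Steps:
o(y) = (-3 + y)/(2*y) (o(y) = (-3 + y)/((2*y)) = (-3 + y)*(1/(2*y)) = (-3 + y)/(2*y))
W(r) = 1 - 2*r/5 (W(r) = 1 - (((½)*(-3 + 5)/5)*r + r)/3 = 1 - (((½)*(⅕)*2)*r + r)/3 = 1 - (r/5 + r)/3 = 1 - 2*r/5)
-81*(4*(-5) + W(x)) = -81*(4*(-5) + (1 - ⅖*(-18))) = -81*(-20 + (1 + 36/5)) = -81*(-20 + 41/5) = -81*(-59/5) = 4779/5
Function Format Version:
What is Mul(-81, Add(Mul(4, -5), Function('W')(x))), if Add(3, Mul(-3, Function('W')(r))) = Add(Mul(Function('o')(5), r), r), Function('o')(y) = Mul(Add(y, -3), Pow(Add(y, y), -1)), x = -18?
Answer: Rational(4779, 5) ≈ 955.80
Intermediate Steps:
Function('o')(y) = Mul(Rational(1, 2), Pow(y, -1), Add(-3, y)) (Function('o')(y) = Mul(Add(-3, y), Pow(Mul(2, y), -1)) = Mul(Add(-3, y), Mul(Rational(1, 2), Pow(y, -1))) = Mul(Rational(1, 2), Pow(y, -1), Add(-3, y)))
Function('W')(r) = Add(1, Mul(Rational(-2, 5), r)) (Function('W')(r) = Add(1, Mul(Rational(-1, 3), Add(Mul(Mul(Rational(1, 2), Pow(5, -1), Add(-3, 5)), r), r))) = Add(1, Mul(Rational(-1, 3), Add(Mul(Mul(Rational(1, 2), Rational(1, 5), 2), r), r))) = Add(1, Mul(Rational(-1, 3), Add(Mul(Rational(1, 5), r), r))) = Add(1, Mul(Rational(-1, 3), Mul(Rational(6, 5), r))) = Add(1, Mul(Rational(-2, 5), r)))
Mul(-81, Add(Mul(4, -5), Function('W')(x))) = Mul(-81, Add(Mul(4, -5), Add(1, Mul(Rational(-2, 5), -18)))) = Mul(-81, Add(-20, Add(1, Rational(36, 5)))) = Mul(-81, Add(-20, Rational(41, 5))) = Mul(-81, Rational(-59, 5)) = Rational(4779, 5)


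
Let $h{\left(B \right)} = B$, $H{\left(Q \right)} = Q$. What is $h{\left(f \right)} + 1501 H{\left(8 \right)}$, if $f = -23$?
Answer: $11985$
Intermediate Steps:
$h{\left(f \right)} + 1501 H{\left(8 \right)} = -23 + 1501 \cdot 8 = -23 + 12008 = 11985$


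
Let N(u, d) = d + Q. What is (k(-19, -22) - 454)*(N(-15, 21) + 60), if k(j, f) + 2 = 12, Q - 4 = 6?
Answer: -40404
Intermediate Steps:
Q = 10 (Q = 4 + 6 = 10)
k(j, f) = 10 (k(j, f) = -2 + 12 = 10)
N(u, d) = 10 + d (N(u, d) = d + 10 = 10 + d)
(k(-19, -22) - 454)*(N(-15, 21) + 60) = (10 - 454)*((10 + 21) + 60) = -444*(31 + 60) = -444*91 = -40404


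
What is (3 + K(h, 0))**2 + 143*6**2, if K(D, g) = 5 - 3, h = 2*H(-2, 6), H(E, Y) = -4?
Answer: 5173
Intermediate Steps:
h = -8 (h = 2*(-4) = -8)
K(D, g) = 2
(3 + K(h, 0))**2 + 143*6**2 = (3 + 2)**2 + 143*6**2 = 5**2 + 143*36 = 25 + 5148 = 5173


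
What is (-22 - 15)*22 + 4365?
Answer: 3551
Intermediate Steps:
(-22 - 15)*22 + 4365 = -37*22 + 4365 = -814 + 4365 = 3551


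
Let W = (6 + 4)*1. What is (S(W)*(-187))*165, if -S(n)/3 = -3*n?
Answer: -2776950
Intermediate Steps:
W = 10 (W = 10*1 = 10)
S(n) = 9*n (S(n) = -(-9)*n = 9*n)
(S(W)*(-187))*165 = ((9*10)*(-187))*165 = (90*(-187))*165 = -16830*165 = -2776950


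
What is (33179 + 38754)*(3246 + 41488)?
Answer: 3217850822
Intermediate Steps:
(33179 + 38754)*(3246 + 41488) = 71933*44734 = 3217850822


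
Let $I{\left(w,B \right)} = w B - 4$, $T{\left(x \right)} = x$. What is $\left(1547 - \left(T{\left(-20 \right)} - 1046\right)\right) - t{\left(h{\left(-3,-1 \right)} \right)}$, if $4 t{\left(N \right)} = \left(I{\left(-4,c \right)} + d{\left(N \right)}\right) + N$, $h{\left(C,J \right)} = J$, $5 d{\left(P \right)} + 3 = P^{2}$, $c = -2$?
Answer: $\frac{52247}{20} \approx 2612.4$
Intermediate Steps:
$d{\left(P \right)} = - \frac{3}{5} + \frac{P^{2}}{5}$
$I{\left(w,B \right)} = -4 + B w$ ($I{\left(w,B \right)} = B w - 4 = -4 + B w$)
$t{\left(N \right)} = \frac{17}{20} + \frac{N}{4} + \frac{N^{2}}{20}$ ($t{\left(N \right)} = \frac{\left(\left(-4 - -8\right) + \left(- \frac{3}{5} + \frac{N^{2}}{5}\right)\right) + N}{4} = \frac{\left(\left(-4 + 8\right) + \left(- \frac{3}{5} + \frac{N^{2}}{5}\right)\right) + N}{4} = \frac{\left(4 + \left(- \frac{3}{5} + \frac{N^{2}}{5}\right)\right) + N}{4} = \frac{\left(\frac{17}{5} + \frac{N^{2}}{5}\right) + N}{4} = \frac{\frac{17}{5} + N + \frac{N^{2}}{5}}{4} = \frac{17}{20} + \frac{N}{4} + \frac{N^{2}}{20}$)
$\left(1547 - \left(T{\left(-20 \right)} - 1046\right)\right) - t{\left(h{\left(-3,-1 \right)} \right)} = \left(1547 - \left(-20 - 1046\right)\right) - \left(\frac{17}{20} + \frac{1}{4} \left(-1\right) + \frac{\left(-1\right)^{2}}{20}\right) = \left(1547 - -1066\right) - \left(\frac{17}{20} - \frac{1}{4} + \frac{1}{20} \cdot 1\right) = \left(1547 + 1066\right) - \left(\frac{17}{20} - \frac{1}{4} + \frac{1}{20}\right) = 2613 - \frac{13}{20} = \frac{52247}{20}$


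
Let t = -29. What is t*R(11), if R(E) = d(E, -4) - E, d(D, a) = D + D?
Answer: -319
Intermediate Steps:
d(D, a) = 2*D
R(E) = E (R(E) = 2*E - E = E)
t*R(11) = -29*11 = -319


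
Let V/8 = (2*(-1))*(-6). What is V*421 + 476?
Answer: 40892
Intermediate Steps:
V = 96 (V = 8*((2*(-1))*(-6)) = 8*(-2*(-6)) = 8*12 = 96)
V*421 + 476 = 96*421 + 476 = 40416 + 476 = 40892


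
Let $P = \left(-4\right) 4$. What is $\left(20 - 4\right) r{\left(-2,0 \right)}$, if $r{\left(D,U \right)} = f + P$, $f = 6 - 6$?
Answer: $-256$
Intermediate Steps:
$f = 0$ ($f = 6 - 6 = 0$)
$P = -16$
$r{\left(D,U \right)} = -16$ ($r{\left(D,U \right)} = 0 - 16 = -16$)
$\left(20 - 4\right) r{\left(-2,0 \right)} = \left(20 - 4\right) \left(-16\right) = 16 \left(-16\right) = -256$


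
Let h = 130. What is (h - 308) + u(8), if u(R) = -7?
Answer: -185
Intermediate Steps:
(h - 308) + u(8) = (130 - 308) - 7 = -178 - 7 = -185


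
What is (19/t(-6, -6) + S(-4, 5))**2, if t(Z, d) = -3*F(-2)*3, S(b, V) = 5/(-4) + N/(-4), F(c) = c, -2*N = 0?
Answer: 49/1296 ≈ 0.037809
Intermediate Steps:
N = 0 (N = -1/2*0 = 0)
S(b, V) = -5/4 (S(b, V) = 5/(-4) + 0/(-4) = 5*(-1/4) + 0*(-1/4) = -5/4 + 0 = -5/4)
t(Z, d) = 18 (t(Z, d) = -3*(-2)*3 = 6*3 = 18)
(19/t(-6, -6) + S(-4, 5))**2 = (19/18 - 5/4)**2 = (-7/36)**2 = 49/1296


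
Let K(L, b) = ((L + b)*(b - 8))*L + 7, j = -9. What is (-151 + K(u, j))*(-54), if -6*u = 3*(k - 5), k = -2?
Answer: -19791/2 ≈ -9895.5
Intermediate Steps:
u = 7/2 (u = -(-2 - 5)/2 = -(-7)/2 = -1/6*(-21) = 7/2 ≈ 3.5000)
K(L, b) = 7 + L*(-8 + b)*(L + b) (K(L, b) = ((L + b)*(-8 + b))*L + 7 = ((-8 + b)*(L + b))*L + 7 = L*(-8 + b)*(L + b) + 7 = 7 + L*(-8 + b)*(L + b))
(-151 + K(u, j))*(-54) = (-151 + (7 - 8*(7/2)**2 + (7/2)*(-9)**2 - 9*(7/2)**2 - 8*7/2*(-9)))*(-54) = (-151 + (7 - 8*49/4 + (7/2)*81 - 9*49/4 + 252))*(-54) = (-151 + (7 - 98 + 567/2 - 441/4 + 252))*(-54) = (-151 + 1337/4)*(-54) = (733/4)*(-54) = -19791/2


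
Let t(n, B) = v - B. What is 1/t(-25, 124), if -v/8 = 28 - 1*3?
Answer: -1/324 ≈ -0.0030864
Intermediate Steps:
v = -200 (v = -8*(28 - 1*3) = -8*(28 - 3) = -8*25 = -200)
t(n, B) = -200 - B
1/t(-25, 124) = 1/(-200 - 1*124) = 1/(-200 - 124) = 1/(-324) = -1/324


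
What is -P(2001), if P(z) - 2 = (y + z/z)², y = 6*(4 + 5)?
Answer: -3027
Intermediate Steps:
y = 54 (y = 6*9 = 54)
P(z) = 3027 (P(z) = 2 + (54 + z/z)² = 2 + (54 + 1)² = 2 + 55² = 2 + 3025 = 3027)
-P(2001) = -1*3027 = -3027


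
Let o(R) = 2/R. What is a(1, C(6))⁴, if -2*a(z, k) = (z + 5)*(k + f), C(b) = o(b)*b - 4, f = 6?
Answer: 20736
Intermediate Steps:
C(b) = -2 (C(b) = (2/b)*b - 4 = 2 - 4 = -2)
a(z, k) = -(5 + z)*(6 + k)/2 (a(z, k) = -(z + 5)*(k + 6)/2 = -(5 + z)*(6 + k)/2)
a(1, C(6))⁴ = (-15 - 3*1 - 5/2*(-2) - ½*(-2)*1)⁴ = (-15 - 3 + 5 + 1)⁴ = (-12)⁴ = 20736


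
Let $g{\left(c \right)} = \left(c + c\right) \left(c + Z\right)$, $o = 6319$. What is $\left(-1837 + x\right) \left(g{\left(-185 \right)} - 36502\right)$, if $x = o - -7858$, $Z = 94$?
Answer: $-34946880$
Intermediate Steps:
$g{\left(c \right)} = 2 c \left(94 + c\right)$ ($g{\left(c \right)} = \left(c + c\right) \left(c + 94\right) = 2 c \left(94 + c\right)$)
$x = 14177$ ($x = 6319 - -7858 = 6319 + 7858 = 14177$)
$\left(-1837 + x\right) \left(g{\left(-185 \right)} - 36502\right) = \left(-1837 + 14177\right) \left(2 \left(-185\right) \left(94 - 185\right) - 36502\right) = 12340 \left(2 \left(-185\right) \left(-91\right) - 36502\right) = 12340 \left(33670 - 36502\right) = 12340 \left(-2832\right) = -34946880$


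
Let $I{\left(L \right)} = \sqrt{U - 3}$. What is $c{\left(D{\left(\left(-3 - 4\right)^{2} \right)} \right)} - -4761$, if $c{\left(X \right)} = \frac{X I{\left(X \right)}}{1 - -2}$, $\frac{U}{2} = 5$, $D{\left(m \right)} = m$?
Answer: $4761 + \frac{49 \sqrt{7}}{3} \approx 4804.2$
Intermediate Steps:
$U = 10$ ($U = 2 \cdot 5 = 10$)
$I{\left(L \right)} = \sqrt{7}$ ($I{\left(L \right)} = \sqrt{10 - 3} = \sqrt{7}$)
$c{\left(X \right)} = \frac{X \sqrt{7}}{3}$ ($c{\left(X \right)} = \frac{X \sqrt{7}}{1 - -2} = \frac{X \sqrt{7}}{1 + 2} = \frac{X \sqrt{7}}{3}$)
$c{\left(D{\left(\left(-3 - 4\right)^{2} \right)} \right)} - -4761 = \frac{\left(-3 - 4\right)^{2} \sqrt{7}}{3} - -4761 = \frac{\left(-7\right)^{2} \sqrt{7}}{3} + 4761 = \frac{1}{3} \cdot 49 \sqrt{7} + 4761 = \frac{49 \sqrt{7}}{3} + 4761 = 4761 + \frac{49 \sqrt{7}}{3}$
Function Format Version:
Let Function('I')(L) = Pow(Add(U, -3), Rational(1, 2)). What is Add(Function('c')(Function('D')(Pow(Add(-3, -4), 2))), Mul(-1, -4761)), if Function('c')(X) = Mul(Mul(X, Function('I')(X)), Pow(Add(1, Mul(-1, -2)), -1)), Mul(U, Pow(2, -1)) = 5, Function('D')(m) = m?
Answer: Add(4761, Mul(Rational(49, 3), Pow(7, Rational(1, 2)))) ≈ 4804.2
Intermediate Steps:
U = 10 (U = Mul(2, 5) = 10)
Function('I')(L) = Pow(7, Rational(1, 2)) (Function('I')(L) = Pow(Add(10, -3), Rational(1, 2)) = Pow(7, Rational(1, 2)))
Function('c')(X) = Mul(Rational(1, 3), X, Pow(7, Rational(1, 2))) (Function('c')(X) = Mul(Mul(X, Pow(7, Rational(1, 2))), Pow(Add(1, Mul(-1, -2)), -1)) = Mul(Mul(X, Pow(7, Rational(1, 2))), Pow(Add(1, 2), -1)) = Mul(Mul(X, Pow(7, Rational(1, 2))), Pow(3, -1)) = Mul(Mul(X, Pow(7, Rational(1, 2))), Rational(1, 3)) = Mul(Rational(1, 3), X, Pow(7, Rational(1, 2))))
Add(Function('c')(Function('D')(Pow(Add(-3, -4), 2))), Mul(-1, -4761)) = Add(Mul(Rational(1, 3), Pow(Add(-3, -4), 2), Pow(7, Rational(1, 2))), Mul(-1, -4761)) = Add(Mul(Rational(1, 3), Pow(-7, 2), Pow(7, Rational(1, 2))), 4761) = Add(Mul(Rational(1, 3), 49, Pow(7, Rational(1, 2))), 4761) = Add(Mul(Rational(49, 3), Pow(7, Rational(1, 2))), 4761) = Add(4761, Mul(Rational(49, 3), Pow(7, Rational(1, 2))))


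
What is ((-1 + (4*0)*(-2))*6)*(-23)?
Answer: 138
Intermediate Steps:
((-1 + (4*0)*(-2))*6)*(-23) = ((-1 + 0*(-2))*6)*(-23) = ((-1 + 0)*6)*(-23) = -1*6*(-23) = -6*(-23) = 138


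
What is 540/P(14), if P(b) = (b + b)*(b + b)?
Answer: 135/196 ≈ 0.68878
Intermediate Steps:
P(b) = 4*b**2 (P(b) = (2*b)*(2*b) = 4*b**2)
540/P(14) = 540/((4*14**2)) = 540/((4*196)) = 540/784 = 540*(1/784) = 135/196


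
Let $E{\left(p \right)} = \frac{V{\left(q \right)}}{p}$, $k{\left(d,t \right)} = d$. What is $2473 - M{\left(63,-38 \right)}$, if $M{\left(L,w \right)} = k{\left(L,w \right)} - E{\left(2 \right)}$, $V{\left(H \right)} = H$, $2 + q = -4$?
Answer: $2407$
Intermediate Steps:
$q = -6$ ($q = -2 - 4 = -6$)
$E{\left(p \right)} = - \frac{6}{p}$
$M{\left(L,w \right)} = 3 + L$ ($M{\left(L,w \right)} = L - - \frac{6}{2} = L - \left(-6\right) \frac{1}{2} = L - -3 = L + 3 = 3 + L$)
$2473 - M{\left(63,-38 \right)} = 2473 - \left(3 + 63\right) = 2473 - 66 = 2407$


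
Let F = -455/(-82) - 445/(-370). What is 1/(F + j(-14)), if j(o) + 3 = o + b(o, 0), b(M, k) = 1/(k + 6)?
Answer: -9102/91765 ≈ -0.099188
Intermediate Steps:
b(M, k) = 1/(6 + k)
j(o) = -17/6 + o (j(o) = -3 + (o + 1/(6 + 0)) = -3 + (o + 1/6) = -3 + (o + ⅙) = -3 + (⅙ + o) = -17/6 + o)
F = 10242/1517 (F = -455*(-1/82) - 445*(-1/370) = 455/82 + 89/74 = 10242/1517 ≈ 6.7515)
1/(F + j(-14)) = 1/(10242/1517 + (-17/6 - 14)) = 1/(10242/1517 - 101/6) = 1/(-91765/9102) = -9102/91765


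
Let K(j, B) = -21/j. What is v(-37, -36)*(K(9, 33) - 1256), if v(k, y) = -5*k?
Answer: -698375/3 ≈ -2.3279e+5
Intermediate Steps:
v(-37, -36)*(K(9, 33) - 1256) = (-5*(-37))*(-21/9 - 1256) = 185*(-21*⅑ - 1256) = 185*(-7/3 - 1256) = 185*(-3775/3) = -698375/3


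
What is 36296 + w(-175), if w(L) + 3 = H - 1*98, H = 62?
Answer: 36257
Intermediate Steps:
w(L) = -39 (w(L) = -3 + (62 - 1*98) = -3 + (62 - 98) = -3 - 36 = -39)
36296 + w(-175) = 36296 - 39 = 36257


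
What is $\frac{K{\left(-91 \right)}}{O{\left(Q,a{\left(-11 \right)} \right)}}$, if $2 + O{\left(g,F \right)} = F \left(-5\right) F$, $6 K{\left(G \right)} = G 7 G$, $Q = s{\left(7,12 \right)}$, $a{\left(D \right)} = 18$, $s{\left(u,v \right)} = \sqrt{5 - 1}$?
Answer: $- \frac{57967}{9732} \approx -5.9563$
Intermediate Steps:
$s{\left(u,v \right)} = 2$ ($s{\left(u,v \right)} = \sqrt{4} = 2$)
$Q = 2$
$K{\left(G \right)} = \frac{7 G^{2}}{6}$ ($K{\left(G \right)} = \frac{G 7 G}{6} = \frac{7 G G}{6} = \frac{7 G^{2}}{6}$)
$O{\left(g,F \right)} = -2 - 5 F^{2}$ ($O{\left(g,F \right)} = -2 + F \left(-5\right) F = -2 + - 5 F F = -2 - 5 F^{2}$)
$\frac{K{\left(-91 \right)}}{O{\left(Q,a{\left(-11 \right)} \right)}} = \frac{\frac{7}{6} \left(-91\right)^{2}}{-2 - 5 \cdot 18^{2}} = \frac{\frac{7}{6} \cdot 8281}{-2 - 1620} = \frac{57967}{6 \left(-2 - 1620\right)} = \frac{57967}{6 \left(-1622\right)} = \frac{57967}{6} \left(- \frac{1}{1622}\right) = - \frac{57967}{9732}$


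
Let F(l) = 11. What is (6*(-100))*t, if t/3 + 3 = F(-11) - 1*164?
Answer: 280800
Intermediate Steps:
t = -468 (t = -9 + 3*(11 - 1*164) = -9 + 3*(11 - 164) = -9 + 3*(-153) = -9 - 459 = -468)
(6*(-100))*t = (6*(-100))*(-468) = -600*(-468) = 280800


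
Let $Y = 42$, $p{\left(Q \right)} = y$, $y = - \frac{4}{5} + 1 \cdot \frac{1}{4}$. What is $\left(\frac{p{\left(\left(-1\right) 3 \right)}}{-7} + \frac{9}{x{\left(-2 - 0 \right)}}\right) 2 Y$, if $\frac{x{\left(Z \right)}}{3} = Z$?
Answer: $- \frac{597}{5} \approx -119.4$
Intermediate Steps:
$x{\left(Z \right)} = 3 Z$
$y = - \frac{11}{20}$ ($y = \left(-4\right) \frac{1}{5} + 1 \cdot \frac{1}{4} = - \frac{4}{5} + \frac{1}{4} = - \frac{11}{20} \approx -0.55$)
$p{\left(Q \right)} = - \frac{11}{20}$
$\left(\frac{p{\left(\left(-1\right) 3 \right)}}{-7} + \frac{9}{x{\left(-2 - 0 \right)}}\right) 2 Y = \left(- \frac{11}{20 \left(-7\right)} + \frac{9}{3 \left(-2 - 0\right)}\right) 2 \cdot 42 = \left(\left(- \frac{11}{20}\right) \left(- \frac{1}{7}\right) + \frac{9}{3 \left(-2 + 0\right)}\right) 2 \cdot 42 = \left(\frac{11}{140} + \frac{9}{3 \left(-2\right)}\right) 2 \cdot 42 = \left(\frac{11}{140} + \frac{9}{-6}\right) 2 \cdot 42 = \left(\frac{11}{140} + 9 \left(- \frac{1}{6}\right)\right) 2 \cdot 42 = \left(\frac{11}{140} - \frac{3}{2}\right) 2 \cdot 42 = \left(- \frac{199}{140}\right) 2 \cdot 42 = \left(- \frac{199}{70}\right) 42 = - \frac{597}{5}$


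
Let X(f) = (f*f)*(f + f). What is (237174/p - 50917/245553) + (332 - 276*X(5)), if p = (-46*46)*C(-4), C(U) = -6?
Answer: -35669617558699/519590148 ≈ -68650.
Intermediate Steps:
X(f) = 2*f**3 (X(f) = f**2*(2*f) = 2*f**3)
p = 12696 (p = -46*46*(-6) = -2116*(-6) = 12696)
(237174/p - 50917/245553) + (332 - 276*X(5)) = (237174/12696 - 50917/245553) + (332 - 552*5**3) = (237174*(1/12696) - 50917*1/245553) + (332 - 552*125) = (39529/2116 - 50917/245553) + (332 - 276*250) = 9598724165/519590148 + (332 - 69000) = 9598724165/519590148 - 68668 = -35669617558699/519590148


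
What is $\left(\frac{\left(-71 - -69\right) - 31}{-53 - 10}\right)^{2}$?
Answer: $\frac{121}{441} \approx 0.27438$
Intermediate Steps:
$\left(\frac{\left(-71 - -69\right) - 31}{-53 - 10}\right)^{2} = \left(\frac{\left(-71 + 69\right) - 31}{-63}\right)^{2} = \left(\left(-2 - 31\right) \left(- \frac{1}{63}\right)\right)^{2} = \left(\left(-33\right) \left(- \frac{1}{63}\right)\right)^{2} = \left(\frac{11}{21}\right)^{2} = \frac{121}{441}$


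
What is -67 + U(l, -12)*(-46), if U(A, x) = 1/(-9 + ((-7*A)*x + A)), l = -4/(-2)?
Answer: -471/7 ≈ -67.286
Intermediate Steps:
l = 2 (l = -4*(-1/2) = 2)
U(A, x) = 1/(-9 + A - 7*A*x) (U(A, x) = 1/(-9 + (-7*A*x + A)) = 1/(-9 + (A - 7*A*x)) = 1/(-9 + A - 7*A*x))
-67 + U(l, -12)*(-46) = -67 - 1/(9 - 1*2 + 7*2*(-12))*(-46) = -67 - 1/(9 - 2 - 168)*(-46) = -67 - 1/(-161)*(-46) = -67 - 1*(-1/161)*(-46) = -67 + (1/161)*(-46) = -67 - 2/7 = -471/7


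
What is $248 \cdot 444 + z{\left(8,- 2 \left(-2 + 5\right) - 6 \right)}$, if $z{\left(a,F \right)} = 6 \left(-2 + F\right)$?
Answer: $110028$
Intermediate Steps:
$z{\left(a,F \right)} = -12 + 6 F$
$248 \cdot 444 + z{\left(8,- 2 \left(-2 + 5\right) - 6 \right)} = 248 \cdot 444 + \left(-12 + 6 \left(- 2 \left(-2 + 5\right) - 6\right)\right) = 110112 + \left(-12 + 6 \left(\left(-2\right) 3 - 6\right)\right) = 110112 + \left(-12 + 6 \left(-6 - 6\right)\right) = 110112 + \left(-12 + 6 \left(-12\right)\right) = 110112 - 84 = 110028$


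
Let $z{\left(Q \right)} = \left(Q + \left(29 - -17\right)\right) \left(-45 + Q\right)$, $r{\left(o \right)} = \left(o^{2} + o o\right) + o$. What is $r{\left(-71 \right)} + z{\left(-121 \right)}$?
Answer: $22461$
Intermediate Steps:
$r{\left(o \right)} = o + 2 o^{2}$ ($r{\left(o \right)} = \left(o^{2} + o^{2}\right) + o = 2 o^{2} + o = o + 2 o^{2}$)
$z{\left(Q \right)} = \left(-45 + Q\right) \left(46 + Q\right)$ ($z{\left(Q \right)} = \left(Q + \left(29 + 17\right)\right) \left(-45 + Q\right) = \left(Q + 46\right) \left(-45 + Q\right) = \left(46 + Q\right) \left(-45 + Q\right) = \left(-45 + Q\right) \left(46 + Q\right)$)
$r{\left(-71 \right)} + z{\left(-121 \right)} = - 71 \left(1 + 2 \left(-71\right)\right) - \left(2191 - 14641\right) = - 71 \left(1 - 142\right) - -12450 = \left(-71\right) \left(-141\right) + 12450 = 10011 + 12450 = 22461$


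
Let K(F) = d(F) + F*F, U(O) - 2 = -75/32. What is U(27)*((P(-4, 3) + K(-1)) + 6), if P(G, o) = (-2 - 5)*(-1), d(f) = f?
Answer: -143/32 ≈ -4.4688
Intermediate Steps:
U(O) = -11/32 (U(O) = 2 - 75/32 = -11/32)
K(F) = F + F**2 (K(F) = F + F*F = F + F**2)
P(G, o) = 7 (P(G, o) = -7*(-1) = 7)
U(27)*((P(-4, 3) + K(-1)) + 6) = -11*((7 - (1 - 1)) + 6)/32 = -11*((7 - 1*0) + 6)/32 = -11*((7 + 0) + 6)/32 = -11*(7 + 6)/32 = -11/32*13 = -143/32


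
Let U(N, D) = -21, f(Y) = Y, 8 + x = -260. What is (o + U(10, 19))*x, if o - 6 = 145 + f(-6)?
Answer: -33232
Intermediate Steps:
x = -268 (x = -8 - 260 = -268)
o = 145 (o = 6 + (145 - 6) = 6 + 139 = 145)
(o + U(10, 19))*x = (145 - 21)*(-268) = 124*(-268) = -33232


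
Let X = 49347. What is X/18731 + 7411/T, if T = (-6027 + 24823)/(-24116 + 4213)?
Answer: -2761916196011/352067876 ≈ -7844.8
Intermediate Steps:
T = -18796/19903 (T = 18796/(-19903) = 18796*(-1/19903) = -18796/19903 ≈ -0.94438)
X/18731 + 7411/T = 49347/18731 + 7411/(-18796/19903) = 49347*(1/18731) + 7411*(-19903/18796) = 49347/18731 - 147501133/18796 = -2761916196011/352067876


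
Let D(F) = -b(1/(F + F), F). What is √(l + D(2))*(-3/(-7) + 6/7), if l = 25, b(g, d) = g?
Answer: 27*√11/14 ≈ 6.3963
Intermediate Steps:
D(F) = -1/(2*F) (D(F) = -1/(F + F) = -1/(2*F))
√(l + D(2))*(-3/(-7) + 6/7) = √(25 - ½/2)*(-3/(-7) + 6/7) = √(25 - ½*½)*(-3*(-⅐) + 6*(⅐)) = √(25 - ¼)*(3/7 + 6/7) = √(99/4)*(9/7) = (3*√11/2)*(9/7) = 27*√11/14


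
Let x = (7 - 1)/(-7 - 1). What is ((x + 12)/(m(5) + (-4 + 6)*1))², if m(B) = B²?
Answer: 25/144 ≈ 0.17361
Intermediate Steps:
x = -¾ (x = 6/(-8) = 6*(-⅛) = -¾ ≈ -0.75000)
((x + 12)/(m(5) + (-4 + 6)*1))² = ((-¾ + 12)/(5² + (-4 + 6)*1))² = (45/(4*(25 + 2*1)))² = (45/(4*(25 + 2)))² = ((45/4)/27)² = ((45/4)*(1/27))² = (5/12)² = 25/144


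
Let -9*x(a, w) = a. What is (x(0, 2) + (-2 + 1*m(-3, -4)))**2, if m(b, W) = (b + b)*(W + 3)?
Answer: 16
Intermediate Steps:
m(b, W) = 2*b*(3 + W) (m(b, W) = (2*b)*(3 + W) = 2*b*(3 + W))
x(a, w) = -a/9
(x(0, 2) + (-2 + 1*m(-3, -4)))**2 = (-1/9*0 + (-2 + 1*(2*(-3)*(3 - 4))))**2 = (0 + (-2 + 1*(2*(-3)*(-1))))**2 = (0 + (-2 + 1*6))**2 = (0 + (-2 + 6))**2 = (0 + 4)**2 = 4**2 = 16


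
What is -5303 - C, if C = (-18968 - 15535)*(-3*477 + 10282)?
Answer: 305380750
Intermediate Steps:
C = -305386053 (C = -34503*(-1431 + 10282) = -34503*8851 = -305386053)
-5303 - C = -5303 - 1*(-305386053) = -5303 + 305386053 = 305380750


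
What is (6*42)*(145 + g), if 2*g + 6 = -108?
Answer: 22176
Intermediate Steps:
g = -57 (g = -3 + (1/2)*(-108) = -3 - 54 = -57)
(6*42)*(145 + g) = (6*42)*(145 - 57) = 252*88 = 22176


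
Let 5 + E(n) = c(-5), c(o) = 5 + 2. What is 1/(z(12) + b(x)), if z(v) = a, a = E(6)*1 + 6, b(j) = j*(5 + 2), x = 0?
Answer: 1/8 ≈ 0.12500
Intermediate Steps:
c(o) = 7
E(n) = 2 (E(n) = -5 + 7 = 2)
b(j) = 7*j (b(j) = j*7 = 7*j)
a = 8 (a = 2*1 + 6 = 2 + 6 = 8)
z(v) = 8
1/(z(12) + b(x)) = 1/(8 + 7*0) = 1/(8 + 0) = 1/8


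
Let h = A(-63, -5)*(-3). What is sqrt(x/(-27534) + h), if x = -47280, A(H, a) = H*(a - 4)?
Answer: I*sqrt(35785063301)/4589 ≈ 41.222*I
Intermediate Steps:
A(H, a) = H*(-4 + a)
h = -1701 (h = -63*(-4 - 5)*(-3) = -63*(-9)*(-3) = 567*(-3) = -1701)
sqrt(x/(-27534) + h) = sqrt(-47280/(-27534) - 1701) = sqrt(-47280*(-1/27534) - 1701) = sqrt(7880/4589 - 1701) = sqrt(-7798009/4589) = I*sqrt(35785063301)/4589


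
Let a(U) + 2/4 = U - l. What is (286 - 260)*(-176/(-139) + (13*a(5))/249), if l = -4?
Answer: 1538771/34611 ≈ 44.459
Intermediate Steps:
a(U) = 7/2 + U (a(U) = -½ + (U - 1*(-4)) = -½ + (U + 4) = -½ + (4 + U) = 7/2 + U)
(286 - 260)*(-176/(-139) + (13*a(5))/249) = (286 - 260)*(-176/(-139) + (13*(7/2 + 5))/249) = 26*(-176*(-1/139) + (13*(17/2))*(1/249)) = 26*(176/139 + (221/2)*(1/249)) = 26*(176/139 + 221/498) = 26*(118367/69222) = 1538771/34611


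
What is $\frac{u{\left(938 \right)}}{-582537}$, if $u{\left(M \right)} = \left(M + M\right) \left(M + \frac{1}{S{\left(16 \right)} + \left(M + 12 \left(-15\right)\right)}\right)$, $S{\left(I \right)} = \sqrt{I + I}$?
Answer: $- \frac{12035696286}{3984358901} + \frac{268 \sqrt{2}}{11953076703} \approx -3.0207$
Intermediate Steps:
$S{\left(I \right)} = \sqrt{2} \sqrt{I}$ ($S{\left(I \right)} = \sqrt{2 I} = \sqrt{2} \sqrt{I}$)
$u{\left(M \right)} = 2 M \left(M + \frac{1}{-180 + M + 4 \sqrt{2}}\right)$ ($u{\left(M \right)} = \left(M + M\right) \left(M + \frac{1}{\sqrt{2} \sqrt{16} + \left(M + 12 \left(-15\right)\right)}\right) = 2 M \left(M + \frac{1}{\sqrt{2} \cdot 4 + \left(M - 180\right)}\right) = 2 M \left(M + \frac{1}{4 \sqrt{2} + \left(-180 + M\right)}\right) = 2 M \left(M + \frac{1}{-180 + M + 4 \sqrt{2}}\right)$)
$\frac{u{\left(938 \right)}}{-582537} = \frac{2 \cdot 938 \frac{1}{-180 + 938 + 4 \sqrt{2}} \left(1 + 938^{2} - 168840 + 4 \cdot 938 \sqrt{2}\right)}{-582537} = 2 \cdot 938 \frac{1}{758 + 4 \sqrt{2}} \left(1 + 879844 - 168840 + 3752 \sqrt{2}\right) \left(- \frac{1}{582537}\right) = 2 \cdot 938 \frac{1}{758 + 4 \sqrt{2}} \left(711005 + 3752 \sqrt{2}\right) \left(- \frac{1}{582537}\right) = \frac{1876 \left(711005 + 3752 \sqrt{2}\right)}{758 + 4 \sqrt{2}} \left(- \frac{1}{582537}\right) = - \frac{1876 \left(711005 + 3752 \sqrt{2}\right)}{582537 \left(758 + 4 \sqrt{2}\right)}$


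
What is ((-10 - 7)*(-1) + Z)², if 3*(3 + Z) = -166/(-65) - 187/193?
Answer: 298960713529/1416393225 ≈ 211.07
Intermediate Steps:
Z = -93022/37635 (Z = -3 + (-166/(-65) - 187/193)/3 = -3 + (-166*(-1/65) - 187*1/193)/3 = -3 + (166/65 - 187/193)/3 = -3 + (⅓)*(19883/12545) = -3 + 19883/37635 = -93022/37635 ≈ -2.4717)
((-10 - 7)*(-1) + Z)² = ((-10 - 7)*(-1) - 93022/37635)² = (-17*(-1) - 93022/37635)² = (17 - 93022/37635)² = (546773/37635)² = 298960713529/1416393225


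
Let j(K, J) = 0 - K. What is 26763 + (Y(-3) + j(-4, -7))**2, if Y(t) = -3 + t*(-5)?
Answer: 27019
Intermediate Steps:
Y(t) = -3 - 5*t
j(K, J) = -K
26763 + (Y(-3) + j(-4, -7))**2 = 26763 + ((-3 - 5*(-3)) - 1*(-4))**2 = 26763 + ((-3 + 15) + 4)**2 = 26763 + (12 + 4)**2 = 26763 + 16**2 = 26763 + 256 = 27019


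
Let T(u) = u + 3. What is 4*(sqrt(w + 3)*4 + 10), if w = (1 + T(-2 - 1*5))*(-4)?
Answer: 40 + 16*sqrt(15) ≈ 101.97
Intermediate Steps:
T(u) = 3 + u
w = 12 (w = (1 + (3 + (-2 - 1*5)))*(-4) = (1 + (3 + (-2 - 5)))*(-4) = (1 + (3 - 7))*(-4) = (1 - 4)*(-4) = -3*(-4) = 12)
4*(sqrt(w + 3)*4 + 10) = 4*(sqrt(12 + 3)*4 + 10) = 4*(sqrt(15)*4 + 10) = 4*(4*sqrt(15) + 10) = 4*(10 + 4*sqrt(15)) = 40 + 16*sqrt(15)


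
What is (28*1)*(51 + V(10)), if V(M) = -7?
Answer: 1232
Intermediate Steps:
(28*1)*(51 + V(10)) = (28*1)*(51 - 7) = 28*44 = 1232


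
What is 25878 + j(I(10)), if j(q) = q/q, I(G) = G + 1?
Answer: 25879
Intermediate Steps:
I(G) = 1 + G
j(q) = 1
25878 + j(I(10)) = 25878 + 1 = 25879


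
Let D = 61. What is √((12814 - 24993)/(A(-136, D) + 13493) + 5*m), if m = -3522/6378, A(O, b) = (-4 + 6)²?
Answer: 2*I*√188523566108823/14347311 ≈ 1.914*I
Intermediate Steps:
A(O, b) = 4 (A(O, b) = 2² = 4)
m = -587/1063 (m = -3522*1/6378 = -587/1063 ≈ -0.55221)
√((12814 - 24993)/(A(-136, D) + 13493) + 5*m) = √((12814 - 24993)/(4 + 13493) + 5*(-587/1063)) = √(-12179/13497 - 2935/1063) = √(-52559972/14347311) = 2*I*√188523566108823/14347311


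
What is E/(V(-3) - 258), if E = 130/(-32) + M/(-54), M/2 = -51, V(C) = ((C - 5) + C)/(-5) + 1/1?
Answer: 1565/183456 ≈ 0.0085307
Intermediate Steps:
V(C) = 2 - 2*C/5 (V(C) = ((-5 + C) + C)*(-1/5) + 1*1 = (-5 + 2*C)*(-1/5) + 1 = (1 - 2*C/5) + 1 = 2 - 2*C/5)
M = -102 (M = 2*(-51) = -102)
E = -313/144 (E = 130/(-32) - 102/(-54) = 130*(-1/32) - 102*(-1/54) = -65/16 + 17/9 = -313/144 ≈ -2.1736)
E/(V(-3) - 258) = -313/(144*((2 - 2/5*(-3)) - 258)) = -313/(144*((2 + 6/5) - 258)) = -313/(144*(16/5 - 258)) = -313/(144*(-1274/5)) = -313/144*(-5/1274) = 1565/183456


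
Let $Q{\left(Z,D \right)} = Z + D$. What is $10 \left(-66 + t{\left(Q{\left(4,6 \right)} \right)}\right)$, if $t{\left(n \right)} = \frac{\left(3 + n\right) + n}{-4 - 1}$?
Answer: $-706$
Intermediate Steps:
$Q{\left(Z,D \right)} = D + Z$
$t{\left(n \right)} = - \frac{3}{5} - \frac{2 n}{5}$ ($t{\left(n \right)} = \frac{3 + 2 n}{-5} = \left(3 + 2 n\right) \left(- \frac{1}{5}\right) = - \frac{3}{5} - \frac{2 n}{5}$)
$10 \left(-66 + t{\left(Q{\left(4,6 \right)} \right)}\right) = 10 \left(-66 - \left(\frac{3}{5} + \frac{2 \left(6 + 4\right)}{5}\right)\right) = 10 \left(-66 - \frac{23}{5}\right) = 10 \left(- \frac{353}{5}\right) = -706$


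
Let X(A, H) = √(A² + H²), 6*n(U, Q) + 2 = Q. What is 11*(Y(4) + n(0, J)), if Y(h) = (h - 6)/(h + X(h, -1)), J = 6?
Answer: 286/3 - 22*√17 ≈ 4.6250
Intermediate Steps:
n(U, Q) = -⅓ + Q/6
Y(h) = (-6 + h)/(h + √(1 + h²)) (Y(h) = (h - 6)/(h + √(h² + (-1)²)) = (-6 + h)/(h + √(h² + 1)) = (-6 + h)/(h + √(1 + h²)))
11*(Y(4) + n(0, J)) = 11*((-6 + 4)/(4 + √(1 + 4²)) + (-⅓ + (⅙)*6)) = 11*(-2/(4 + √(1 + 16)) + (-⅓ + 1)) = 11*(-2/(4 + √17) + ⅔) = 11*(⅔ - 2/(4 + √17)) = 22/3 - 22/(4 + √17)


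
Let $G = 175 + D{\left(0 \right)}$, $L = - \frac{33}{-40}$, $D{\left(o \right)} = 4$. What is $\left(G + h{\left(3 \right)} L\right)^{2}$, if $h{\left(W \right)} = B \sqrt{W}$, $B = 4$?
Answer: $\frac{3207367}{100} + \frac{5907 \sqrt{3}}{5} \approx 34120.0$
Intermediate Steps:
$L = \frac{33}{40}$ ($L = \left(-33\right) \left(- \frac{1}{40}\right) = \frac{33}{40} \approx 0.825$)
$h{\left(W \right)} = 4 \sqrt{W}$
$G = 179$ ($G = 175 + 4 = 179$)
$\left(G + h{\left(3 \right)} L\right)^{2} = \left(179 + 4 \sqrt{3} \cdot \frac{33}{40}\right)^{2} = \left(179 + \frac{33 \sqrt{3}}{10}\right)^{2}$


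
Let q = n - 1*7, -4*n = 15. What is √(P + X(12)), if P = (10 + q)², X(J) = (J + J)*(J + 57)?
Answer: 3*√2945/4 ≈ 40.701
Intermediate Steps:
n = -15/4 (n = -¼*15 = -15/4 ≈ -3.7500)
q = -43/4 (q = -15/4 - 1*7 = -15/4 - 7 = -43/4 ≈ -10.750)
X(J) = 2*J*(57 + J) (X(J) = (2*J)*(57 + J) = 2*J*(57 + J))
P = 9/16 (P = (10 - 43/4)² = (-¾)² = 9/16 ≈ 0.56250)
√(P + X(12)) = √(9/16 + 2*12*(57 + 12)) = √(9/16 + 2*12*69) = √(9/16 + 1656) = √(26505/16) = 3*√2945/4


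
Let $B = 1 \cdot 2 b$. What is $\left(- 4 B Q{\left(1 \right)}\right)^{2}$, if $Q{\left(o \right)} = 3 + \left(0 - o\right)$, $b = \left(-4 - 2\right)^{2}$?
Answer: $331776$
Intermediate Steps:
$b = 36$ ($b = \left(-6\right)^{2} = 36$)
$Q{\left(o \right)} = 3 - o$
$B = 72$ ($B = 1 \cdot 2 \cdot 36 = 2 \cdot 36 = 72$)
$\left(- 4 B Q{\left(1 \right)}\right)^{2} = \left(\left(-4\right) 72 \left(3 - 1\right)\right)^{2} = \left(- 288 \left(3 - 1\right)\right)^{2} = \left(\left(-288\right) 2\right)^{2} = \left(-576\right)^{2} = 331776$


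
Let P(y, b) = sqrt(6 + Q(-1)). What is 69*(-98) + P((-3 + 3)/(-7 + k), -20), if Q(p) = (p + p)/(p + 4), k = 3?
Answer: -6762 + 4*sqrt(3)/3 ≈ -6759.7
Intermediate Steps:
Q(p) = 2*p/(4 + p) (Q(p) = (2*p)/(4 + p) = 2*p/(4 + p))
P(y, b) = 4*sqrt(3)/3 (P(y, b) = sqrt(6 + 2*(-1)/(4 - 1)) = sqrt(6 + 2*(-1)/3) = sqrt(6 + 2*(-1)*(1/3)) = sqrt(6 - 2/3) = sqrt(16/3) = 4*sqrt(3)/3)
69*(-98) + P((-3 + 3)/(-7 + k), -20) = 69*(-98) + 4*sqrt(3)/3 = -6762 + 4*sqrt(3)/3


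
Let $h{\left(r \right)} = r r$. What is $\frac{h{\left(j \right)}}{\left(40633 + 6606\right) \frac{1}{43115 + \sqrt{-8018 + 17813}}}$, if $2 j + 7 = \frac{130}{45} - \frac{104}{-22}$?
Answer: $\frac{160430915}{1851957756} + \frac{3721 \sqrt{9795}}{1851957756} \approx 0.086827$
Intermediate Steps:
$j = \frac{61}{198}$ ($j = - \frac{7}{2} + \frac{\frac{130}{45} - \frac{104}{-22}}{2} = - \frac{7}{2} + \frac{130 \cdot \frac{1}{45} - - \frac{52}{11}}{2} = - \frac{7}{2} + \frac{\frac{26}{9} + \frac{52}{11}}{2} = - \frac{7}{2} + \frac{1}{2} \cdot \frac{754}{99} = - \frac{7}{2} + \frac{377}{99} = \frac{61}{198} \approx 0.30808$)
$h{\left(r \right)} = r^{2}$
$\frac{h{\left(j \right)}}{\left(40633 + 6606\right) \frac{1}{43115 + \sqrt{-8018 + 17813}}} = \frac{\left(\frac{61}{198}\right)^{2}}{\left(40633 + 6606\right) \frac{1}{43115 + \sqrt{-8018 + 17813}}} = \frac{3721}{39204 \frac{47239}{43115 + \sqrt{9795}}} = \frac{3721 \left(\frac{43115}{47239} + \frac{\sqrt{9795}}{47239}\right)}{39204} = \frac{160430915}{1851957756} + \frac{3721 \sqrt{9795}}{1851957756}$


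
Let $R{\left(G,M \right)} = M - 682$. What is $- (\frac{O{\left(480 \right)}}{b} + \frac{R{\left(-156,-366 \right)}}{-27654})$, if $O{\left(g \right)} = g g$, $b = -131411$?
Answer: $\frac{3116881436}{1817019897} \approx 1.7154$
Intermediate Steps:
$O{\left(g \right)} = g^{2}$
$R{\left(G,M \right)} = -682 + M$
$- (\frac{O{\left(480 \right)}}{b} + \frac{R{\left(-156,-366 \right)}}{-27654}) = - (\frac{480^{2}}{-131411} + \frac{-682 - 366}{-27654}) = - (230400 \left(- \frac{1}{131411}\right) - - \frac{524}{13827}) = - (- \frac{230400}{131411} + \frac{524}{13827}) = \left(-1\right) \left(- \frac{3116881436}{1817019897}\right) = \frac{3116881436}{1817019897}$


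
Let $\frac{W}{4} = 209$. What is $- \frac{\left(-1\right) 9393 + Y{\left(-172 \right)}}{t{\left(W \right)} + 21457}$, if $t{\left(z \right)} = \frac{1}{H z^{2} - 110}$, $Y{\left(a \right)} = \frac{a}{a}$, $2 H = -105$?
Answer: $\frac{344612672800}{787303462549} \approx 0.43771$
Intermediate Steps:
$H = - \frac{105}{2}$ ($H = \frac{1}{2} \left(-105\right) = - \frac{105}{2} \approx -52.5$)
$W = 836$ ($W = 4 \cdot 209 = 836$)
$Y{\left(a \right)} = 1$
$t{\left(z \right)} = \frac{1}{-110 - \frac{105 z^{2}}{2}}$ ($t{\left(z \right)} = \frac{1}{- \frac{105 z^{2}}{2} - 110} = \frac{1}{-110 - \frac{105 z^{2}}{2}}$)
$- \frac{\left(-1\right) 9393 + Y{\left(-172 \right)}}{t{\left(W \right)} + 21457} = - \frac{\left(-1\right) 9393 + 1}{- \frac{2}{220 + 105 \cdot 836^{2}} + 21457} = - \frac{-9393 + 1}{- \frac{2}{220 + 105 \cdot 698896} + 21457} = - \frac{-9392}{- \frac{2}{220 + 73384080} + 21457} = - \frac{-9392}{- \frac{2}{73384300} + 21457} = - \frac{-9392}{\left(-2\right) \frac{1}{73384300} + 21457} = - \frac{-9392}{- \frac{1}{36692150} + 21457} = - \frac{-9392}{\frac{787303462549}{36692150}} = - \frac{\left(-9392\right) 36692150}{787303462549} = \left(-1\right) \left(- \frac{344612672800}{787303462549}\right) = \frac{344612672800}{787303462549}$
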